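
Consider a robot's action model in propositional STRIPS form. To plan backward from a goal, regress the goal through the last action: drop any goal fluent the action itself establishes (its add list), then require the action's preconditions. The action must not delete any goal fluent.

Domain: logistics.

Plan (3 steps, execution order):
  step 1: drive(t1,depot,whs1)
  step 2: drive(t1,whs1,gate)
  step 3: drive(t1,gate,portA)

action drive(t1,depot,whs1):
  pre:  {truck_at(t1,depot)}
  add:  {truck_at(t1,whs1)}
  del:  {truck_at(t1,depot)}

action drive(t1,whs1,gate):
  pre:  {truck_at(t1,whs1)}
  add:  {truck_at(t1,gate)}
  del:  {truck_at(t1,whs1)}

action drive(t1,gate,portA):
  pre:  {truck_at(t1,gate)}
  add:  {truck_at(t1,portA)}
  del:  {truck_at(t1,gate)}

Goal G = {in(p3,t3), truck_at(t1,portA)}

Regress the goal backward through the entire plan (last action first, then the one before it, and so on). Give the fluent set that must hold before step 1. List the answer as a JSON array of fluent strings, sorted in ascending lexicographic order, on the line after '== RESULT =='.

Regress step by step:
  through step 3 (drive(t1,gate,portA)): drop {truck_at(t1,portA)}, keep {in(p3,t3)}, require {truck_at(t1,gate)}
    → {in(p3,t3), truck_at(t1,gate)}
  through step 2 (drive(t1,whs1,gate)): drop {truck_at(t1,gate)}, keep {in(p3,t3)}, require {truck_at(t1,whs1)}
    → {in(p3,t3), truck_at(t1,whs1)}
  through step 1 (drive(t1,depot,whs1)): drop {truck_at(t1,whs1)}, keep {in(p3,t3)}, require {truck_at(t1,depot)}
    → {in(p3,t3), truck_at(t1,depot)}

== RESULT ==
["in(p3,t3)", "truck_at(t1,depot)"]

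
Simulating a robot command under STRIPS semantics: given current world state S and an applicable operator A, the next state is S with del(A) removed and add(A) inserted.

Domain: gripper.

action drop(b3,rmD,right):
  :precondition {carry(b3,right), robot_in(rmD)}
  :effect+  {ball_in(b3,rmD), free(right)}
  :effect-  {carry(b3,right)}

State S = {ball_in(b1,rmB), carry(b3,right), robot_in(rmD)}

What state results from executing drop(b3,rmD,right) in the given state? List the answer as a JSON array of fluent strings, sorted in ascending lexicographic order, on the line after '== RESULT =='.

Compute (S \ del) ∪ add:
  pre ⊆ S: {carry(b3,right), robot_in(rmD)} ⊆ S  — applicable
  S \ del = {ball_in(b1,rmB), robot_in(rmD)}
  ∪ add   = {ball_in(b1,rmB), ball_in(b3,rmD), free(right), robot_in(rmD)}

== RESULT ==
["ball_in(b1,rmB)", "ball_in(b3,rmD)", "free(right)", "robot_in(rmD)"]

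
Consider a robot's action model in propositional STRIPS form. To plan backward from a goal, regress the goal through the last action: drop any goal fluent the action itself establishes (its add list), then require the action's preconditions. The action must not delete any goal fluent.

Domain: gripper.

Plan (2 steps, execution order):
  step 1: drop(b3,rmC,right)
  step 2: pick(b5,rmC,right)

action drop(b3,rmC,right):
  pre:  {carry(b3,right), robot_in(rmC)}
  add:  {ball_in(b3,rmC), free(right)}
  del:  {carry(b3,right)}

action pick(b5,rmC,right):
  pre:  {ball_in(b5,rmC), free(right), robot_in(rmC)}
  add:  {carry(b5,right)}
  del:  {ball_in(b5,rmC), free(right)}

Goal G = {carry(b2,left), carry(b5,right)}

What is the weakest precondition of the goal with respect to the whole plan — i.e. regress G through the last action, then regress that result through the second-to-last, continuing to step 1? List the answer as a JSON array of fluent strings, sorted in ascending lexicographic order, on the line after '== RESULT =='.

Work backward from the goal:
  through step 2 (pick(b5,rmC,right)): drop {carry(b5,right)}, keep {carry(b2,left)}, require {ball_in(b5,rmC), free(right), robot_in(rmC)}
    → {ball_in(b5,rmC), carry(b2,left), free(right), robot_in(rmC)}
  through step 1 (drop(b3,rmC,right)): drop {free(right)}, keep {ball_in(b5,rmC), carry(b2,left), robot_in(rmC)}, require {carry(b3,right), robot_in(rmC)}
    → {ball_in(b5,rmC), carry(b2,left), carry(b3,right), robot_in(rmC)}

== RESULT ==
["ball_in(b5,rmC)", "carry(b2,left)", "carry(b3,right)", "robot_in(rmC)"]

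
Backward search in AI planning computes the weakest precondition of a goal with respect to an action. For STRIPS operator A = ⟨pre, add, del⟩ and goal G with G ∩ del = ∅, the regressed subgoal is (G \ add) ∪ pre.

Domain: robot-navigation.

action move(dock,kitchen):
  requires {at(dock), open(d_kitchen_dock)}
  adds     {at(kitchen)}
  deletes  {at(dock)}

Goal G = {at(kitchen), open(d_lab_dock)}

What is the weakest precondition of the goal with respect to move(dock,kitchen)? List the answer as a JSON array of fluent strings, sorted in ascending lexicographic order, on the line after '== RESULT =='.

Compute (G \ add) ∪ pre:
  G ∩ del = {}  (empty — regression defined)
  G \ add = {at(kitchen), open(d_lab_dock)} \ {at(kitchen)} = {open(d_lab_dock)}
  ∪ pre   = {open(d_lab_dock)} ∪ {at(dock), open(d_kitchen_dock)}
          = {at(dock), open(d_kitchen_dock), open(d_lab_dock)}

== RESULT ==
["at(dock)", "open(d_kitchen_dock)", "open(d_lab_dock)"]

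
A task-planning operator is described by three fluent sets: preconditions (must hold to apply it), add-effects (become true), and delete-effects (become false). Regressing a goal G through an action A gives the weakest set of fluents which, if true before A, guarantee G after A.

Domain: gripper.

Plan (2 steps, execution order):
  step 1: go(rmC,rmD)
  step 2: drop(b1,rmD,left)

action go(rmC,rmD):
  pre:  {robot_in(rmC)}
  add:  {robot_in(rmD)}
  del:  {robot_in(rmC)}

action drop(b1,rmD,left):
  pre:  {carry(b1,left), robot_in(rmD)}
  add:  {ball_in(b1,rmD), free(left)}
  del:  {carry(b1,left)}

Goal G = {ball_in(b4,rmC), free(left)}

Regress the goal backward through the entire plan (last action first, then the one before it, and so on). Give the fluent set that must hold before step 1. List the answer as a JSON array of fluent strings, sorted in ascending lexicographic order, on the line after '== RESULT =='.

Work backward from the goal:
  through step 2 (drop(b1,rmD,left)): drop {free(left)}, keep {ball_in(b4,rmC)}, require {carry(b1,left), robot_in(rmD)}
    → {ball_in(b4,rmC), carry(b1,left), robot_in(rmD)}
  through step 1 (go(rmC,rmD)): drop {robot_in(rmD)}, keep {ball_in(b4,rmC), carry(b1,left)}, require {robot_in(rmC)}
    → {ball_in(b4,rmC), carry(b1,left), robot_in(rmC)}

== RESULT ==
["ball_in(b4,rmC)", "carry(b1,left)", "robot_in(rmC)"]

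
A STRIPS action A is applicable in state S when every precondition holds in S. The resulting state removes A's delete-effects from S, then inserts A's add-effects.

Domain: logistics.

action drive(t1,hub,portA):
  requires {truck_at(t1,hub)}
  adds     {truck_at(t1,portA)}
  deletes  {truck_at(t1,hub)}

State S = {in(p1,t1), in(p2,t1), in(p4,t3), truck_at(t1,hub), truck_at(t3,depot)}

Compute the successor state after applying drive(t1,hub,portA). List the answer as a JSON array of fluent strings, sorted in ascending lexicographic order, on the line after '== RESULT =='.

Compute (S \ del) ∪ add:
  pre ⊆ S: {truck_at(t1,hub)} ⊆ S  — applicable
  S \ del = {in(p1,t1), in(p2,t1), in(p4,t3), truck_at(t3,depot)}
  ∪ add   = {in(p1,t1), in(p2,t1), in(p4,t3), truck_at(t1,portA), truck_at(t3,depot)}

== RESULT ==
["in(p1,t1)", "in(p2,t1)", "in(p4,t3)", "truck_at(t1,portA)", "truck_at(t3,depot)"]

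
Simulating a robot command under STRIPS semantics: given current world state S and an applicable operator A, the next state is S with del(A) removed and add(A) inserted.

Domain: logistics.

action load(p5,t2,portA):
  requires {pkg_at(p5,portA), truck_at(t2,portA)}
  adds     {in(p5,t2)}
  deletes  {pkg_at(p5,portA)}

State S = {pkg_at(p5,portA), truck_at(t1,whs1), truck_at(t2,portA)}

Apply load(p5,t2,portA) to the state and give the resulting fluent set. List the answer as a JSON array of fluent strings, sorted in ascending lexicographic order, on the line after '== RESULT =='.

Progress:
  pre ⊆ S: {pkg_at(p5,portA), truck_at(t2,portA)} ⊆ S  — applicable
  S \ del = {truck_at(t1,whs1), truck_at(t2,portA)}
  ∪ add   = {in(p5,t2), truck_at(t1,whs1), truck_at(t2,portA)}

== RESULT ==
["in(p5,t2)", "truck_at(t1,whs1)", "truck_at(t2,portA)"]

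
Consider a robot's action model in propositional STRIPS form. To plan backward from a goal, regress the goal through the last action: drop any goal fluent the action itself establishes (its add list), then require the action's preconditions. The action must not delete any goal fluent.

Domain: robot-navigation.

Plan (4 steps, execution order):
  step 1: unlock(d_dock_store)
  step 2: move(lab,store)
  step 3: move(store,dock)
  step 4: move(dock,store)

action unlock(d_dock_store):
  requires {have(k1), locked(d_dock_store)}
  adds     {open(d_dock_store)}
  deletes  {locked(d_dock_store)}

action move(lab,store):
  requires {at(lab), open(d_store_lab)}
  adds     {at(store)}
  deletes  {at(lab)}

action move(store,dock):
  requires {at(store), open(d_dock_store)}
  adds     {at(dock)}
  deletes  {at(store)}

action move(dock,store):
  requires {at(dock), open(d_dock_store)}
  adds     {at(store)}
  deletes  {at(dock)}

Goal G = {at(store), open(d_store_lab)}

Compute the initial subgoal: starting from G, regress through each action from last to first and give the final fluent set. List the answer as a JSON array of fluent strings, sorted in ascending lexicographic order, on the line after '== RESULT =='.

Work backward from the goal:
  through step 4 (move(dock,store)): drop {at(store)}, keep {open(d_store_lab)}, require {at(dock), open(d_dock_store)}
    → {at(dock), open(d_dock_store), open(d_store_lab)}
  through step 3 (move(store,dock)): drop {at(dock)}, keep {open(d_dock_store), open(d_store_lab)}, require {at(store), open(d_dock_store)}
    → {at(store), open(d_dock_store), open(d_store_lab)}
  through step 2 (move(lab,store)): drop {at(store)}, keep {open(d_dock_store), open(d_store_lab)}, require {at(lab), open(d_store_lab)}
    → {at(lab), open(d_dock_store), open(d_store_lab)}
  through step 1 (unlock(d_dock_store)): drop {open(d_dock_store)}, keep {at(lab), open(d_store_lab)}, require {have(k1), locked(d_dock_store)}
    → {at(lab), have(k1), locked(d_dock_store), open(d_store_lab)}

== RESULT ==
["at(lab)", "have(k1)", "locked(d_dock_store)", "open(d_store_lab)"]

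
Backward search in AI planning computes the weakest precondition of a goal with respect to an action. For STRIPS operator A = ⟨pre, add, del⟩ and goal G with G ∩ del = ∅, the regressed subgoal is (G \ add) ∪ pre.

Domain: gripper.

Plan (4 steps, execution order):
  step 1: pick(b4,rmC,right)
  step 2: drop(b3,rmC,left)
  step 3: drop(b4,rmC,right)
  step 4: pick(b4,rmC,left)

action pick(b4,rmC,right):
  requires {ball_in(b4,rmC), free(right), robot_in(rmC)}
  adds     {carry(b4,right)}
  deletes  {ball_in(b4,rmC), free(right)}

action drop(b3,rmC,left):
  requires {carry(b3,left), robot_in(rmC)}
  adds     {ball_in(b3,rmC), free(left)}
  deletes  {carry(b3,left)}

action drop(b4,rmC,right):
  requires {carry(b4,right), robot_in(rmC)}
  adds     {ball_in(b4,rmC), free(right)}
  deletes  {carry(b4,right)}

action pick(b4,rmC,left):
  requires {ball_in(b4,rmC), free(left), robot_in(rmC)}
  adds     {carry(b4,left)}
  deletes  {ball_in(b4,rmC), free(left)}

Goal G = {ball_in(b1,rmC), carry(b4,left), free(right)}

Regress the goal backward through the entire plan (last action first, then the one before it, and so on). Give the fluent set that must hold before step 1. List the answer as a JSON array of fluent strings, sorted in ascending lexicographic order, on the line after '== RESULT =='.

Work backward from the goal:
  through step 4 (pick(b4,rmC,left)): drop {carry(b4,left)}, keep {ball_in(b1,rmC), free(right)}, require {ball_in(b4,rmC), free(left), robot_in(rmC)}
    → {ball_in(b1,rmC), ball_in(b4,rmC), free(left), free(right), robot_in(rmC)}
  through step 3 (drop(b4,rmC,right)): drop {ball_in(b4,rmC), free(right)}, keep {ball_in(b1,rmC), free(left), robot_in(rmC)}, require {carry(b4,right), robot_in(rmC)}
    → {ball_in(b1,rmC), carry(b4,right), free(left), robot_in(rmC)}
  through step 2 (drop(b3,rmC,left)): drop {free(left)}, keep {ball_in(b1,rmC), carry(b4,right), robot_in(rmC)}, require {carry(b3,left), robot_in(rmC)}
    → {ball_in(b1,rmC), carry(b3,left), carry(b4,right), robot_in(rmC)}
  through step 1 (pick(b4,rmC,right)): drop {carry(b4,right)}, keep {ball_in(b1,rmC), carry(b3,left), robot_in(rmC)}, require {ball_in(b4,rmC), free(right), robot_in(rmC)}
    → {ball_in(b1,rmC), ball_in(b4,rmC), carry(b3,left), free(right), robot_in(rmC)}

== RESULT ==
["ball_in(b1,rmC)", "ball_in(b4,rmC)", "carry(b3,left)", "free(right)", "robot_in(rmC)"]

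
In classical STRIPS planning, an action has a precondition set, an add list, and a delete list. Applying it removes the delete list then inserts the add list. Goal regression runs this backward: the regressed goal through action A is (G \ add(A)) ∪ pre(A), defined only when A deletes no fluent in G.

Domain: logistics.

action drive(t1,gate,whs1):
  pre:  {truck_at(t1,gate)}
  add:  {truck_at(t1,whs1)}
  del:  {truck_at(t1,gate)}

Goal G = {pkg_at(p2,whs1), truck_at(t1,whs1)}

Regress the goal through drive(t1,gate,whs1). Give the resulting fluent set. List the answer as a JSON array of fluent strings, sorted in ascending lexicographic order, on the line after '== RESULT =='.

Compute (G \ add) ∪ pre:
  G ∩ del = {}  (empty — regression defined)
  G \ add = {pkg_at(p2,whs1), truck_at(t1,whs1)} \ {truck_at(t1,whs1)} = {pkg_at(p2,whs1)}
  ∪ pre   = {pkg_at(p2,whs1)} ∪ {truck_at(t1,gate)}
          = {pkg_at(p2,whs1), truck_at(t1,gate)}

== RESULT ==
["pkg_at(p2,whs1)", "truck_at(t1,gate)"]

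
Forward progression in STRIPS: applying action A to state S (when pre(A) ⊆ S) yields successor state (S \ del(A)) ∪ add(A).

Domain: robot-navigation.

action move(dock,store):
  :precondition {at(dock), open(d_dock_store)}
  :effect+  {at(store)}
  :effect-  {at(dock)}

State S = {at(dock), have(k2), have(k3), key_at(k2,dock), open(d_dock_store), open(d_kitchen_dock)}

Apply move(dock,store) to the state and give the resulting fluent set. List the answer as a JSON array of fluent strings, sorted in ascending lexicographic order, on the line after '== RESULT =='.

Progress:
  pre ⊆ S: {at(dock), open(d_dock_store)} ⊆ S  — applicable
  S \ del = {have(k2), have(k3), key_at(k2,dock), open(d_dock_store), open(d_kitchen_dock)}
  ∪ add   = {at(store), have(k2), have(k3), key_at(k2,dock), open(d_dock_store), open(d_kitchen_dock)}

== RESULT ==
["at(store)", "have(k2)", "have(k3)", "key_at(k2,dock)", "open(d_dock_store)", "open(d_kitchen_dock)"]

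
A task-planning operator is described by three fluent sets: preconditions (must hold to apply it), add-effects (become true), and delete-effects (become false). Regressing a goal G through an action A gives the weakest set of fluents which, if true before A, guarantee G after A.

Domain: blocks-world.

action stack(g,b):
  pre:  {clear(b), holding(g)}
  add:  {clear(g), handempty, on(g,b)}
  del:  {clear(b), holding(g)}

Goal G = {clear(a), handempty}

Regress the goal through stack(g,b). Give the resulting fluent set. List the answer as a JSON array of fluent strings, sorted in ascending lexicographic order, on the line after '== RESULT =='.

Regress:
  G ∩ del = {}  (empty — regression defined)
  G \ add = {clear(a), handempty} \ {clear(g), handempty, on(g,b)} = {clear(a)}
  ∪ pre   = {clear(a)} ∪ {clear(b), holding(g)}
          = {clear(a), clear(b), holding(g)}

== RESULT ==
["clear(a)", "clear(b)", "holding(g)"]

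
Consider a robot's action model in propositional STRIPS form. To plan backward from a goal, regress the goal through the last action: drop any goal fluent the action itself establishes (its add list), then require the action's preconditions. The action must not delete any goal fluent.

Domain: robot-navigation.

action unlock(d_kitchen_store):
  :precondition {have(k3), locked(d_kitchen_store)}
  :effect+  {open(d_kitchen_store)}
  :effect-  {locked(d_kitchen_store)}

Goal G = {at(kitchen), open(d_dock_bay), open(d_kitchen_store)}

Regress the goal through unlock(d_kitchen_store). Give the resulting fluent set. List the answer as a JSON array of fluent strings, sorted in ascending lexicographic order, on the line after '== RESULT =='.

Compute (G \ add) ∪ pre:
  G ∩ del = {}  (empty — regression defined)
  G \ add = {at(kitchen), open(d_dock_bay), open(d_kitchen_store)} \ {open(d_kitchen_store)} = {at(kitchen), open(d_dock_bay)}
  ∪ pre   = {at(kitchen), open(d_dock_bay)} ∪ {have(k3), locked(d_kitchen_store)}
          = {at(kitchen), have(k3), locked(d_kitchen_store), open(d_dock_bay)}

== RESULT ==
["at(kitchen)", "have(k3)", "locked(d_kitchen_store)", "open(d_dock_bay)"]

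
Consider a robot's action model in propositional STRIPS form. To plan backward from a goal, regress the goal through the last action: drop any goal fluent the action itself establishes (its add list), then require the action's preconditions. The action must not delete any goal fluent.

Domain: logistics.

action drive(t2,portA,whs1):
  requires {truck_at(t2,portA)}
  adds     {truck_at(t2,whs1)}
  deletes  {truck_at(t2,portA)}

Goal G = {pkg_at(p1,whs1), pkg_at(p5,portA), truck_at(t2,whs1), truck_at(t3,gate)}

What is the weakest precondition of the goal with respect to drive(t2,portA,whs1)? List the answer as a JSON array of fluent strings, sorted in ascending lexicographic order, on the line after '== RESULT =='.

Compute (G \ add) ∪ pre:
  G ∩ del = {}  (empty — regression defined)
  G \ add = {pkg_at(p1,whs1), pkg_at(p5,portA), truck_at(t2,whs1), truck_at(t3,gate)} \ {truck_at(t2,whs1)} = {pkg_at(p1,whs1), pkg_at(p5,portA), truck_at(t3,gate)}
  ∪ pre   = {pkg_at(p1,whs1), pkg_at(p5,portA), truck_at(t3,gate)} ∪ {truck_at(t2,portA)}
          = {pkg_at(p1,whs1), pkg_at(p5,portA), truck_at(t2,portA), truck_at(t3,gate)}

== RESULT ==
["pkg_at(p1,whs1)", "pkg_at(p5,portA)", "truck_at(t2,portA)", "truck_at(t3,gate)"]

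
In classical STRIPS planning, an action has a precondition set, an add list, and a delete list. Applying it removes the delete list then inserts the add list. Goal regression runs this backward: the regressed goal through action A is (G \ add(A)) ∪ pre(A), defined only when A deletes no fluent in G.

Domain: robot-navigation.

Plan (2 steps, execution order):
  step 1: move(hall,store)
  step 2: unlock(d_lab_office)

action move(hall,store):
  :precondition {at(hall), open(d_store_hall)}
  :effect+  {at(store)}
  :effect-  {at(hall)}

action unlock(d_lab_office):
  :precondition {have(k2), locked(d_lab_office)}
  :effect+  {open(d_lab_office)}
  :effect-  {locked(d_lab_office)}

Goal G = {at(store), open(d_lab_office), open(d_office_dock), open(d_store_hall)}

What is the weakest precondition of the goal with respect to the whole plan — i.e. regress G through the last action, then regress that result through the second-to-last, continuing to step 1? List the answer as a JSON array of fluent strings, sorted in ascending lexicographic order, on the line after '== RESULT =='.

Regress step by step:
  through step 2 (unlock(d_lab_office)): drop {open(d_lab_office)}, keep {at(store), open(d_office_dock), open(d_store_hall)}, require {have(k2), locked(d_lab_office)}
    → {at(store), have(k2), locked(d_lab_office), open(d_office_dock), open(d_store_hall)}
  through step 1 (move(hall,store)): drop {at(store)}, keep {have(k2), locked(d_lab_office), open(d_office_dock), open(d_store_hall)}, require {at(hall), open(d_store_hall)}
    → {at(hall), have(k2), locked(d_lab_office), open(d_office_dock), open(d_store_hall)}

== RESULT ==
["at(hall)", "have(k2)", "locked(d_lab_office)", "open(d_office_dock)", "open(d_store_hall)"]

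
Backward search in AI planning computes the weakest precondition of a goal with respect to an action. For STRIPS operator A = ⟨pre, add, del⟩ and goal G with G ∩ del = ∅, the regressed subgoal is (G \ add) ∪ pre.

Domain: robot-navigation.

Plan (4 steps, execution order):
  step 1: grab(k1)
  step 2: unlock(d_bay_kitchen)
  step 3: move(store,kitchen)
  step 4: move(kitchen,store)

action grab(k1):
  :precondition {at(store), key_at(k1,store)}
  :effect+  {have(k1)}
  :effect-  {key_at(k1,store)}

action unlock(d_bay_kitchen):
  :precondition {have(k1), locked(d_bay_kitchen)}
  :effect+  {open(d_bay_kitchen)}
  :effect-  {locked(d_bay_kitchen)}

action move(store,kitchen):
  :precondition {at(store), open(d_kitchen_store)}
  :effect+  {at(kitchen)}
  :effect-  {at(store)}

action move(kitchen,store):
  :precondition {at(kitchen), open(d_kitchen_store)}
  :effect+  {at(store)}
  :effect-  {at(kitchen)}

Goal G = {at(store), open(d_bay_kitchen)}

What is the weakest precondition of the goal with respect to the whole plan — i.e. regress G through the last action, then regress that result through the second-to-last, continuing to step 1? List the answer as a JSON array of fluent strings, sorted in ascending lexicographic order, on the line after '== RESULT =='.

Regress step by step:
  through step 4 (move(kitchen,store)): drop {at(store)}, keep {open(d_bay_kitchen)}, require {at(kitchen), open(d_kitchen_store)}
    → {at(kitchen), open(d_bay_kitchen), open(d_kitchen_store)}
  through step 3 (move(store,kitchen)): drop {at(kitchen)}, keep {open(d_bay_kitchen), open(d_kitchen_store)}, require {at(store), open(d_kitchen_store)}
    → {at(store), open(d_bay_kitchen), open(d_kitchen_store)}
  through step 2 (unlock(d_bay_kitchen)): drop {open(d_bay_kitchen)}, keep {at(store), open(d_kitchen_store)}, require {have(k1), locked(d_bay_kitchen)}
    → {at(store), have(k1), locked(d_bay_kitchen), open(d_kitchen_store)}
  through step 1 (grab(k1)): drop {have(k1)}, keep {at(store), locked(d_bay_kitchen), open(d_kitchen_store)}, require {at(store), key_at(k1,store)}
    → {at(store), key_at(k1,store), locked(d_bay_kitchen), open(d_kitchen_store)}

== RESULT ==
["at(store)", "key_at(k1,store)", "locked(d_bay_kitchen)", "open(d_kitchen_store)"]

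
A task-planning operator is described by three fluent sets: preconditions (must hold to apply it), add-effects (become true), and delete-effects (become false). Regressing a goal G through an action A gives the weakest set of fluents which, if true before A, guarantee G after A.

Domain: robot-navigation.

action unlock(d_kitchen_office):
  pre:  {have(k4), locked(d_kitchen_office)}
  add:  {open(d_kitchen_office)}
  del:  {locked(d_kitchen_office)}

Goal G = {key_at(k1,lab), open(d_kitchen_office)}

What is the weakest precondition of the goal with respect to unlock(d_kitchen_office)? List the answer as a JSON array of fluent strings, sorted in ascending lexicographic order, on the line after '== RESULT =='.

Regress:
  G ∩ del = {}  (empty — regression defined)
  G \ add = {key_at(k1,lab), open(d_kitchen_office)} \ {open(d_kitchen_office)} = {key_at(k1,lab)}
  ∪ pre   = {key_at(k1,lab)} ∪ {have(k4), locked(d_kitchen_office)}
          = {have(k4), key_at(k1,lab), locked(d_kitchen_office)}

== RESULT ==
["have(k4)", "key_at(k1,lab)", "locked(d_kitchen_office)"]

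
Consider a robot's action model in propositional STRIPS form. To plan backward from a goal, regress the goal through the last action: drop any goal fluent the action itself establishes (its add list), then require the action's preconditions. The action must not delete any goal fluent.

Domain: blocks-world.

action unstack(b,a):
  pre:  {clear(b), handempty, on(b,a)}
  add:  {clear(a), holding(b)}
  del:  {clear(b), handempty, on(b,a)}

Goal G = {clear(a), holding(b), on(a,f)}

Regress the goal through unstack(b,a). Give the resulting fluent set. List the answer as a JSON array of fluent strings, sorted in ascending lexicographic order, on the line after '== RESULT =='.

Compute (G \ add) ∪ pre:
  G ∩ del = {}  (empty — regression defined)
  G \ add = {clear(a), holding(b), on(a,f)} \ {clear(a), holding(b)} = {on(a,f)}
  ∪ pre   = {on(a,f)} ∪ {clear(b), handempty, on(b,a)}
          = {clear(b), handempty, on(a,f), on(b,a)}

== RESULT ==
["clear(b)", "handempty", "on(a,f)", "on(b,a)"]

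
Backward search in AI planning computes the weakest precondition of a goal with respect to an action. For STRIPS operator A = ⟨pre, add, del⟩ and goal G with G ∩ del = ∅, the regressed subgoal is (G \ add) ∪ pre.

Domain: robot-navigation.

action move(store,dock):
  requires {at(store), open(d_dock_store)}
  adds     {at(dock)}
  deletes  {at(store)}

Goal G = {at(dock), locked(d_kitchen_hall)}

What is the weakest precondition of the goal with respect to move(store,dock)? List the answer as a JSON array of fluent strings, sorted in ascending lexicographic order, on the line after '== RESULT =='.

Compute (G \ add) ∪ pre:
  G ∩ del = {}  (empty — regression defined)
  G \ add = {at(dock), locked(d_kitchen_hall)} \ {at(dock)} = {locked(d_kitchen_hall)}
  ∪ pre   = {locked(d_kitchen_hall)} ∪ {at(store), open(d_dock_store)}
          = {at(store), locked(d_kitchen_hall), open(d_dock_store)}

== RESULT ==
["at(store)", "locked(d_kitchen_hall)", "open(d_dock_store)"]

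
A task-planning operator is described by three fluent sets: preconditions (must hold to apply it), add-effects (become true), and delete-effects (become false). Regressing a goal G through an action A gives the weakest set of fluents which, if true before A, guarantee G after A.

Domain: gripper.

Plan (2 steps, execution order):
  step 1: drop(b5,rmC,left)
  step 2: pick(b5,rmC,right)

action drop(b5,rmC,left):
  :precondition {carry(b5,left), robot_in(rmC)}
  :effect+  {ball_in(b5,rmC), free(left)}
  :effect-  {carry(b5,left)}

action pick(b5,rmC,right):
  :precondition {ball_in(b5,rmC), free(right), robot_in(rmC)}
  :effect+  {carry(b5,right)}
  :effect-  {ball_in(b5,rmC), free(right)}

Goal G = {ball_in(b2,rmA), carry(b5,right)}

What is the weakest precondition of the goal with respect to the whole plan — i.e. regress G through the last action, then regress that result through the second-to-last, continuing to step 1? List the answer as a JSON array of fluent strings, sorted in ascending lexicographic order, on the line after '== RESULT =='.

Regress step by step:
  through step 2 (pick(b5,rmC,right)): drop {carry(b5,right)}, keep {ball_in(b2,rmA)}, require {ball_in(b5,rmC), free(right), robot_in(rmC)}
    → {ball_in(b2,rmA), ball_in(b5,rmC), free(right), robot_in(rmC)}
  through step 1 (drop(b5,rmC,left)): drop {ball_in(b5,rmC)}, keep {ball_in(b2,rmA), free(right), robot_in(rmC)}, require {carry(b5,left), robot_in(rmC)}
    → {ball_in(b2,rmA), carry(b5,left), free(right), robot_in(rmC)}

== RESULT ==
["ball_in(b2,rmA)", "carry(b5,left)", "free(right)", "robot_in(rmC)"]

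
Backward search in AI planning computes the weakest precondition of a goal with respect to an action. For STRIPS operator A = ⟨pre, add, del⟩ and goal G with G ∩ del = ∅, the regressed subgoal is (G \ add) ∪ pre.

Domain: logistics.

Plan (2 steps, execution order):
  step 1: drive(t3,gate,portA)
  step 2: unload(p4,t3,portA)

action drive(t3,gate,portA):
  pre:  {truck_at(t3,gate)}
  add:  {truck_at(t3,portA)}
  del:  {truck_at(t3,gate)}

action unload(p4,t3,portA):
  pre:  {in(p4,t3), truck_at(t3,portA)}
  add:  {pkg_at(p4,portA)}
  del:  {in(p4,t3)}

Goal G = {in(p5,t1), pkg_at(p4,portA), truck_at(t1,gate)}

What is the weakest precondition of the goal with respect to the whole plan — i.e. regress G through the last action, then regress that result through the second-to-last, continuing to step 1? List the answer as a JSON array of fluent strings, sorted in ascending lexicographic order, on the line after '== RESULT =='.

Work backward from the goal:
  through step 2 (unload(p4,t3,portA)): drop {pkg_at(p4,portA)}, keep {in(p5,t1), truck_at(t1,gate)}, require {in(p4,t3), truck_at(t3,portA)}
    → {in(p4,t3), in(p5,t1), truck_at(t1,gate), truck_at(t3,portA)}
  through step 1 (drive(t3,gate,portA)): drop {truck_at(t3,portA)}, keep {in(p4,t3), in(p5,t1), truck_at(t1,gate)}, require {truck_at(t3,gate)}
    → {in(p4,t3), in(p5,t1), truck_at(t1,gate), truck_at(t3,gate)}

== RESULT ==
["in(p4,t3)", "in(p5,t1)", "truck_at(t1,gate)", "truck_at(t3,gate)"]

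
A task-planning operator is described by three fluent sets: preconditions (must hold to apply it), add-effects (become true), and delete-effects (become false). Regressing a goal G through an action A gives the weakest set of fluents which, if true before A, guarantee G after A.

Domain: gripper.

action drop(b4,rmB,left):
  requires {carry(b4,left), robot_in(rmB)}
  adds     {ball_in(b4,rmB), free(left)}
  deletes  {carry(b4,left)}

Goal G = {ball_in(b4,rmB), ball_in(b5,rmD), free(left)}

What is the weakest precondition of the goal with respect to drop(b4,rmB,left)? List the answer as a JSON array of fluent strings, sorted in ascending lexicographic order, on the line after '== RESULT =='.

Regress:
  G ∩ del = {}  (empty — regression defined)
  G \ add = {ball_in(b4,rmB), ball_in(b5,rmD), free(left)} \ {ball_in(b4,rmB), free(left)} = {ball_in(b5,rmD)}
  ∪ pre   = {ball_in(b5,rmD)} ∪ {carry(b4,left), robot_in(rmB)}
          = {ball_in(b5,rmD), carry(b4,left), robot_in(rmB)}

== RESULT ==
["ball_in(b5,rmD)", "carry(b4,left)", "robot_in(rmB)"]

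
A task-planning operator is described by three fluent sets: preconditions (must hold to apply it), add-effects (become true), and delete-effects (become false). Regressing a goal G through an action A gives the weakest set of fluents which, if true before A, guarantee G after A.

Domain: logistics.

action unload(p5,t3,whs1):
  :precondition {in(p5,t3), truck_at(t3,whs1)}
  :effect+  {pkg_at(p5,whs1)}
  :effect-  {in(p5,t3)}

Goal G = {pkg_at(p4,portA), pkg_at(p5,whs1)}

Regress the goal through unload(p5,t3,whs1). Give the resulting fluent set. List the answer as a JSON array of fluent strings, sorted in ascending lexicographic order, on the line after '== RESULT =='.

Regress:
  G ∩ del = {}  (empty — regression defined)
  G \ add = {pkg_at(p4,portA), pkg_at(p5,whs1)} \ {pkg_at(p5,whs1)} = {pkg_at(p4,portA)}
  ∪ pre   = {pkg_at(p4,portA)} ∪ {in(p5,t3), truck_at(t3,whs1)}
          = {in(p5,t3), pkg_at(p4,portA), truck_at(t3,whs1)}

== RESULT ==
["in(p5,t3)", "pkg_at(p4,portA)", "truck_at(t3,whs1)"]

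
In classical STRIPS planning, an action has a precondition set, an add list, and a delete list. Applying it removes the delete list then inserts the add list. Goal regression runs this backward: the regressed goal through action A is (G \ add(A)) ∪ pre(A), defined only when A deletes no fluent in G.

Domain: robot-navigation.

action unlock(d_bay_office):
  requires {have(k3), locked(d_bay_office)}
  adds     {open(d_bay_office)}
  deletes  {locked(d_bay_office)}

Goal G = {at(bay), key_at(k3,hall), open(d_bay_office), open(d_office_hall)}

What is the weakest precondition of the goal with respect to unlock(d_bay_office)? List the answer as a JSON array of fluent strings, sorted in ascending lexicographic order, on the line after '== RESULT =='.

Compute (G \ add) ∪ pre:
  G ∩ del = {}  (empty — regression defined)
  G \ add = {at(bay), key_at(k3,hall), open(d_bay_office), open(d_office_hall)} \ {open(d_bay_office)} = {at(bay), key_at(k3,hall), open(d_office_hall)}
  ∪ pre   = {at(bay), key_at(k3,hall), open(d_office_hall)} ∪ {have(k3), locked(d_bay_office)}
          = {at(bay), have(k3), key_at(k3,hall), locked(d_bay_office), open(d_office_hall)}

== RESULT ==
["at(bay)", "have(k3)", "key_at(k3,hall)", "locked(d_bay_office)", "open(d_office_hall)"]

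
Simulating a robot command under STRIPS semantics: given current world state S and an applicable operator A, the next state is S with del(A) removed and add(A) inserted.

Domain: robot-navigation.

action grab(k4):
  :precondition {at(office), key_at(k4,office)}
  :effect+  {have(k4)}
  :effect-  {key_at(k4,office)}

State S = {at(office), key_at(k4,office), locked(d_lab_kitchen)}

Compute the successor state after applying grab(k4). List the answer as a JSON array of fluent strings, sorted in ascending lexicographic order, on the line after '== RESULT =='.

Progress:
  pre ⊆ S: {at(office), key_at(k4,office)} ⊆ S  — applicable
  S \ del = {at(office), locked(d_lab_kitchen)}
  ∪ add   = {at(office), have(k4), locked(d_lab_kitchen)}

== RESULT ==
["at(office)", "have(k4)", "locked(d_lab_kitchen)"]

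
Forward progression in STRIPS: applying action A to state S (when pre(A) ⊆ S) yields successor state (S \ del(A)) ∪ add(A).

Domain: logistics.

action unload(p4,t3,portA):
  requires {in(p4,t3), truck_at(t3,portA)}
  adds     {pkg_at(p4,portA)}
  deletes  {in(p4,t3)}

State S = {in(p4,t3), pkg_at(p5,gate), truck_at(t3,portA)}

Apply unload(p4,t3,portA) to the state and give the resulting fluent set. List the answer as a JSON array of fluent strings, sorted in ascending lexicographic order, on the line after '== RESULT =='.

Compute (S \ del) ∪ add:
  pre ⊆ S: {in(p4,t3), truck_at(t3,portA)} ⊆ S  — applicable
  S \ del = {pkg_at(p5,gate), truck_at(t3,portA)}
  ∪ add   = {pkg_at(p4,portA), pkg_at(p5,gate), truck_at(t3,portA)}

== RESULT ==
["pkg_at(p4,portA)", "pkg_at(p5,gate)", "truck_at(t3,portA)"]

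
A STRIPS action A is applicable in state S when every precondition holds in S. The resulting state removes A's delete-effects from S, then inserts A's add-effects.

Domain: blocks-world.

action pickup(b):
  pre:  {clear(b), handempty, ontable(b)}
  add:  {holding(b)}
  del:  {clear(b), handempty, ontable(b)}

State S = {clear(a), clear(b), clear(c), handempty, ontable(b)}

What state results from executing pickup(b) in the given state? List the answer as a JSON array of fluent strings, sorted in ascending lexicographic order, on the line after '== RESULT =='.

Compute (S \ del) ∪ add:
  pre ⊆ S: {clear(b), handempty, ontable(b)} ⊆ S  — applicable
  S \ del = {clear(a), clear(c)}
  ∪ add   = {clear(a), clear(c), holding(b)}

== RESULT ==
["clear(a)", "clear(c)", "holding(b)"]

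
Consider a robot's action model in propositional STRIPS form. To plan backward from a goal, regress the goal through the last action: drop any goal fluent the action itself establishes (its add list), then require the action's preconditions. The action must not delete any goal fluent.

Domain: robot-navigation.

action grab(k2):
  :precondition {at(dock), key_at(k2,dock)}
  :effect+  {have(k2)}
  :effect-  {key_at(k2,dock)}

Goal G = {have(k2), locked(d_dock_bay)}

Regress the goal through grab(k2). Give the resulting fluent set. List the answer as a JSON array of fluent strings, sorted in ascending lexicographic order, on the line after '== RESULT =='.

Compute (G \ add) ∪ pre:
  G ∩ del = {}  (empty — regression defined)
  G \ add = {have(k2), locked(d_dock_bay)} \ {have(k2)} = {locked(d_dock_bay)}
  ∪ pre   = {locked(d_dock_bay)} ∪ {at(dock), key_at(k2,dock)}
          = {at(dock), key_at(k2,dock), locked(d_dock_bay)}

== RESULT ==
["at(dock)", "key_at(k2,dock)", "locked(d_dock_bay)"]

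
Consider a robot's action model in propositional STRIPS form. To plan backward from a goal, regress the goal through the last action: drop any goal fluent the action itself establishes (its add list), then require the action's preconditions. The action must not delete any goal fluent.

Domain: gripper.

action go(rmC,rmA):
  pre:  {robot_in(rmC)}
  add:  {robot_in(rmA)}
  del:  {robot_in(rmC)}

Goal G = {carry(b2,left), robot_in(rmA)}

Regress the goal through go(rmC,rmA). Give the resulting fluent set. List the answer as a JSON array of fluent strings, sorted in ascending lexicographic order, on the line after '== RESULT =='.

Compute (G \ add) ∪ pre:
  G ∩ del = {}  (empty — regression defined)
  G \ add = {carry(b2,left), robot_in(rmA)} \ {robot_in(rmA)} = {carry(b2,left)}
  ∪ pre   = {carry(b2,left)} ∪ {robot_in(rmC)}
          = {carry(b2,left), robot_in(rmC)}

== RESULT ==
["carry(b2,left)", "robot_in(rmC)"]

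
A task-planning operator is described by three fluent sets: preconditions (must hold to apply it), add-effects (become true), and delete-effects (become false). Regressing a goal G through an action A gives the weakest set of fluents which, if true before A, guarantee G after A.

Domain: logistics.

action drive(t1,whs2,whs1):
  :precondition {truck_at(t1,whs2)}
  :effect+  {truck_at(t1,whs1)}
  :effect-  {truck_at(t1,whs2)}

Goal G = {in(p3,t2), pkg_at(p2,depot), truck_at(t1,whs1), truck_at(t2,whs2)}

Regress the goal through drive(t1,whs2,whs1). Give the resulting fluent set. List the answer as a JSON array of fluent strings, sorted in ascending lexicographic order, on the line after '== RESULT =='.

Regress:
  G ∩ del = {}  (empty — regression defined)
  G \ add = {in(p3,t2), pkg_at(p2,depot), truck_at(t1,whs1), truck_at(t2,whs2)} \ {truck_at(t1,whs1)} = {in(p3,t2), pkg_at(p2,depot), truck_at(t2,whs2)}
  ∪ pre   = {in(p3,t2), pkg_at(p2,depot), truck_at(t2,whs2)} ∪ {truck_at(t1,whs2)}
          = {in(p3,t2), pkg_at(p2,depot), truck_at(t1,whs2), truck_at(t2,whs2)}

== RESULT ==
["in(p3,t2)", "pkg_at(p2,depot)", "truck_at(t1,whs2)", "truck_at(t2,whs2)"]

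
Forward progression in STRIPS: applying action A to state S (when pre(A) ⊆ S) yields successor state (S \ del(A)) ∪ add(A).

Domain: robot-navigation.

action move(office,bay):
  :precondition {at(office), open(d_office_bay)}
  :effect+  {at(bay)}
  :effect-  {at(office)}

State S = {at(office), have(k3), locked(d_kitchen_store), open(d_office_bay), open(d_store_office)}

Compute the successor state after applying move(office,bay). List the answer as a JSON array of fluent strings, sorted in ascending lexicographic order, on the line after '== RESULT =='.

Compute (S \ del) ∪ add:
  pre ⊆ S: {at(office), open(d_office_bay)} ⊆ S  — applicable
  S \ del = {have(k3), locked(d_kitchen_store), open(d_office_bay), open(d_store_office)}
  ∪ add   = {at(bay), have(k3), locked(d_kitchen_store), open(d_office_bay), open(d_store_office)}

== RESULT ==
["at(bay)", "have(k3)", "locked(d_kitchen_store)", "open(d_office_bay)", "open(d_store_office)"]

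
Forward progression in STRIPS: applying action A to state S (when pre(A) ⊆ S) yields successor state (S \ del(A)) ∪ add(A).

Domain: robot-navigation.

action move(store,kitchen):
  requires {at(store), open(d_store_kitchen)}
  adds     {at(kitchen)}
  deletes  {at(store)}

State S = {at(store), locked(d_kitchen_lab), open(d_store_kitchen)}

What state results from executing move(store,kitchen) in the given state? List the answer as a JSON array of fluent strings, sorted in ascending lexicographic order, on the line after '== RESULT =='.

Compute (S \ del) ∪ add:
  pre ⊆ S: {at(store), open(d_store_kitchen)} ⊆ S  — applicable
  S \ del = {locked(d_kitchen_lab), open(d_store_kitchen)}
  ∪ add   = {at(kitchen), locked(d_kitchen_lab), open(d_store_kitchen)}

== RESULT ==
["at(kitchen)", "locked(d_kitchen_lab)", "open(d_store_kitchen)"]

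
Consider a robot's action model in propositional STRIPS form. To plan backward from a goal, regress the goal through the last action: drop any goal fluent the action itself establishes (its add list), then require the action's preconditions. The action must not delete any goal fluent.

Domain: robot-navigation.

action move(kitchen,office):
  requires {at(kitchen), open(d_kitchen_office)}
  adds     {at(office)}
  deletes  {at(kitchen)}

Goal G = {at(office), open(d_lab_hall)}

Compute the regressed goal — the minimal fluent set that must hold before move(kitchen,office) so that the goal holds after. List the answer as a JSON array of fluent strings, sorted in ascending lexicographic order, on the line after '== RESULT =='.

Regress:
  G ∩ del = {}  (empty — regression defined)
  G \ add = {at(office), open(d_lab_hall)} \ {at(office)} = {open(d_lab_hall)}
  ∪ pre   = {open(d_lab_hall)} ∪ {at(kitchen), open(d_kitchen_office)}
          = {at(kitchen), open(d_kitchen_office), open(d_lab_hall)}

== RESULT ==
["at(kitchen)", "open(d_kitchen_office)", "open(d_lab_hall)"]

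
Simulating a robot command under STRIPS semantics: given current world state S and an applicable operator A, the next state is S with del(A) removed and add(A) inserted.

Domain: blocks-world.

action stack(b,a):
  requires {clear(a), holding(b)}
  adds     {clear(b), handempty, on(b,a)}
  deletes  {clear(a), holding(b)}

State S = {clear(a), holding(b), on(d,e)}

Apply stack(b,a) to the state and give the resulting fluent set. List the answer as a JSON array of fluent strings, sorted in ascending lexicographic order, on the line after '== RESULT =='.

Compute (S \ del) ∪ add:
  pre ⊆ S: {clear(a), holding(b)} ⊆ S  — applicable
  S \ del = {on(d,e)}
  ∪ add   = {clear(b), handempty, on(b,a), on(d,e)}

== RESULT ==
["clear(b)", "handempty", "on(b,a)", "on(d,e)"]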